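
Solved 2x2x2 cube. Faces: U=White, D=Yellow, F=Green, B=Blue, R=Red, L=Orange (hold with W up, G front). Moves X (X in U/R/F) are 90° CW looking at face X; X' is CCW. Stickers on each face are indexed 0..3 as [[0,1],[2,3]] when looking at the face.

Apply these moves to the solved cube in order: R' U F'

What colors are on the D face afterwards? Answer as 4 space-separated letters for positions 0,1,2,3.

Answer: W O Y G

Derivation:
After move 1 (R'): R=RRRR U=WBWB F=GWGW D=YGYG B=YBYB
After move 2 (U): U=WWBB F=RRGW R=YBRR B=OOYB L=GWOO
After move 3 (F'): F=RWRG U=WWYR R=GBYR D=WOYG L=GBOB
Query: D face = WOYG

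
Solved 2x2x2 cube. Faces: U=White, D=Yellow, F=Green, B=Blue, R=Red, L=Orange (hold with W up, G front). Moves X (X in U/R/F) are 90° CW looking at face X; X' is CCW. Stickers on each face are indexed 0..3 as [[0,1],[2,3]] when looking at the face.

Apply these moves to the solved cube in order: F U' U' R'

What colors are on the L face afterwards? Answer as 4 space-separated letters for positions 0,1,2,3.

After move 1 (F): F=GGGG U=WWOO R=WRWR D=RRYY L=OYOY
After move 2 (U'): U=WOWO F=OYGG R=GGWR B=WRBB L=BBOY
After move 3 (U'): U=OOWW F=BBGG R=OYWR B=GGBB L=WROY
After move 4 (R'): R=YROW U=OBWG F=BOGW D=RBYG B=YGRB
Query: L face = WROY

Answer: W R O Y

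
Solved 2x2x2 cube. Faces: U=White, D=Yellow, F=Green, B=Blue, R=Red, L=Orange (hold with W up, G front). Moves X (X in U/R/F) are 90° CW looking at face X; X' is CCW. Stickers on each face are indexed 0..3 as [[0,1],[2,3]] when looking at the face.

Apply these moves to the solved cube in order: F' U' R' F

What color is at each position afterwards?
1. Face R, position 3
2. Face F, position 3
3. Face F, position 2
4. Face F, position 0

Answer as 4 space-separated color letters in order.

After move 1 (F'): F=GGGG U=WWRR R=YRYR D=OOYY L=OWOW
After move 2 (U'): U=WRWR F=OWGG R=GGYR B=YRBB L=BBOW
After move 3 (R'): R=GRGY U=WBWY F=ORGR D=OWYG B=YROB
After move 4 (F): F=GORR U=WBWB R=WRYY D=GGYG L=BOOW
Query 1: R[3] = Y
Query 2: F[3] = R
Query 3: F[2] = R
Query 4: F[0] = G

Answer: Y R R G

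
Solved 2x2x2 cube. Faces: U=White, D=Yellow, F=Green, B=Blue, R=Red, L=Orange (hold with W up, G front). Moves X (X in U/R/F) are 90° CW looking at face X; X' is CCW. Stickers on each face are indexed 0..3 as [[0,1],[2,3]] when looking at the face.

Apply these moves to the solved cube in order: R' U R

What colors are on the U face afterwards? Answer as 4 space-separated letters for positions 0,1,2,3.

Answer: W R B W

Derivation:
After move 1 (R'): R=RRRR U=WBWB F=GWGW D=YGYG B=YBYB
After move 2 (U): U=WWBB F=RRGW R=YBRR B=OOYB L=GWOO
After move 3 (R): R=RYRB U=WRBW F=RGGG D=YYYO B=BOWB
Query: U face = WRBW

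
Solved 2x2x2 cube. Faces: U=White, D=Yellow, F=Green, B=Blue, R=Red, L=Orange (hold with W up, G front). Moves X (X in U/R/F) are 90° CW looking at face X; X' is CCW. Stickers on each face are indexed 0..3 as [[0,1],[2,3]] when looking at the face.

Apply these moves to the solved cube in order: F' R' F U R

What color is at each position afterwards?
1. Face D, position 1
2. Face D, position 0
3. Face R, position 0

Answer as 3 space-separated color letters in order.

Answer: O Y B

Derivation:
After move 1 (F'): F=GGGG U=WWRR R=YRYR D=OOYY L=OWOW
After move 2 (R'): R=RRYY U=WBRB F=GWGR D=OGYG B=YBOB
After move 3 (F): F=GGRW U=WBWW R=RRBY D=YRYG L=OOOG
After move 4 (U): U=WWWB F=RRRW R=YBBY B=OOOB L=GGOG
After move 5 (R): R=BYYB U=WRWW F=RRRG D=YOYO B=BOWB
Query 1: D[1] = O
Query 2: D[0] = Y
Query 3: R[0] = B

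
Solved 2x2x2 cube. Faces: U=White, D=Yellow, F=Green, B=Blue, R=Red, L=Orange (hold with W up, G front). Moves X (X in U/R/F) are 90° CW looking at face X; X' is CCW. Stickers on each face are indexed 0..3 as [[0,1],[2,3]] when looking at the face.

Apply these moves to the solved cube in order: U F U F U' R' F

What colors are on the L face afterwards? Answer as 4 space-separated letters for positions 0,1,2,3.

After move 1 (U): U=WWWW F=RRGG R=BBRR B=OOBB L=GGOO
After move 2 (F): F=GRGR U=WWOG R=WBWR D=RBYY L=GYOY
After move 3 (U): U=OWGW F=WBGR R=OOWR B=GYBB L=GROY
After move 4 (F): F=GWRB U=OWYR R=GOWR D=WOYY L=GROB
After move 5 (U'): U=WROY F=GRRB R=GWWR B=GOBB L=GYOB
After move 6 (R'): R=WRGW U=WBOG F=GRRY D=WRYB B=YOOB
After move 7 (F): F=RGYR U=WBBY R=ORGW D=GWYB L=GWOR
Query: L face = GWOR

Answer: G W O R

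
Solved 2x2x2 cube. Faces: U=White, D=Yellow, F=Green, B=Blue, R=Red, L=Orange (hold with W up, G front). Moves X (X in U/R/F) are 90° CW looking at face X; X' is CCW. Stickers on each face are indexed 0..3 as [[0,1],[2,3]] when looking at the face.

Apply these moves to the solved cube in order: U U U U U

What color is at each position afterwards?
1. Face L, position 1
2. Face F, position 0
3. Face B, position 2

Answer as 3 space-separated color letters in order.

After move 1 (U): U=WWWW F=RRGG R=BBRR B=OOBB L=GGOO
After move 2 (U): U=WWWW F=BBGG R=OORR B=GGBB L=RROO
After move 3 (U): U=WWWW F=OOGG R=GGRR B=RRBB L=BBOO
After move 4 (U): U=WWWW F=GGGG R=RRRR B=BBBB L=OOOO
After move 5 (U): U=WWWW F=RRGG R=BBRR B=OOBB L=GGOO
Query 1: L[1] = G
Query 2: F[0] = R
Query 3: B[2] = B

Answer: G R B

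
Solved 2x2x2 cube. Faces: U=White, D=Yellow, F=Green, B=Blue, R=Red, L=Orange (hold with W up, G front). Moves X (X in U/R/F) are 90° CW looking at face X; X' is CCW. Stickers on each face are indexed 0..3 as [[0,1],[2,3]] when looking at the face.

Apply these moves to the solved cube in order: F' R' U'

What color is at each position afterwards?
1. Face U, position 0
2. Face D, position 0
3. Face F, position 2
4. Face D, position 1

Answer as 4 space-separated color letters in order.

Answer: B O G G

Derivation:
After move 1 (F'): F=GGGG U=WWRR R=YRYR D=OOYY L=OWOW
After move 2 (R'): R=RRYY U=WBRB F=GWGR D=OGYG B=YBOB
After move 3 (U'): U=BBWR F=OWGR R=GWYY B=RROB L=YBOW
Query 1: U[0] = B
Query 2: D[0] = O
Query 3: F[2] = G
Query 4: D[1] = G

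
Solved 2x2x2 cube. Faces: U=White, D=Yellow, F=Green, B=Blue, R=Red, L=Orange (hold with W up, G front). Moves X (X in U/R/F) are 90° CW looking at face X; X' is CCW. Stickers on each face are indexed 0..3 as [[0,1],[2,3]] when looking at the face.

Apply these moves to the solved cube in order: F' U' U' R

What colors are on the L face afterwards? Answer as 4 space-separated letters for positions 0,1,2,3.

Answer: Y R O W

Derivation:
After move 1 (F'): F=GGGG U=WWRR R=YRYR D=OOYY L=OWOW
After move 2 (U'): U=WRWR F=OWGG R=GGYR B=YRBB L=BBOW
After move 3 (U'): U=RRWW F=BBGG R=OWYR B=GGBB L=YROW
After move 4 (R): R=YORW U=RBWG F=BOGY D=OBYG B=WGRB
Query: L face = YROW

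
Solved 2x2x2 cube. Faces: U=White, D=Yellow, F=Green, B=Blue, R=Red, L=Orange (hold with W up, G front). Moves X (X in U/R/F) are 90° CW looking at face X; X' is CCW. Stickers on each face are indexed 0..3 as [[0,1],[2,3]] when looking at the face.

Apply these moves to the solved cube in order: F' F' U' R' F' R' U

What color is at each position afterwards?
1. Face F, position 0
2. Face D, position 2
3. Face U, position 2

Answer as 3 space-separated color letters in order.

Answer: R Y Y

Derivation:
After move 1 (F'): F=GGGG U=WWRR R=YRYR D=OOYY L=OWOW
After move 2 (F'): F=GGGG U=WWYY R=OROR D=WWYY L=OROR
After move 3 (U'): U=WYWY F=ORGG R=GGOR B=ORBB L=BBOR
After move 4 (R'): R=GRGO U=WBWO F=OYGY D=WRYG B=YRWB
After move 5 (F'): F=YYOG U=WBGG R=RRWO D=BRYG L=BOOW
After move 6 (R'): R=RORW U=WWGY F=YBOG D=BYYG B=GRRB
After move 7 (U): U=GWYW F=ROOG R=GRRW B=BORB L=YBOW
Query 1: F[0] = R
Query 2: D[2] = Y
Query 3: U[2] = Y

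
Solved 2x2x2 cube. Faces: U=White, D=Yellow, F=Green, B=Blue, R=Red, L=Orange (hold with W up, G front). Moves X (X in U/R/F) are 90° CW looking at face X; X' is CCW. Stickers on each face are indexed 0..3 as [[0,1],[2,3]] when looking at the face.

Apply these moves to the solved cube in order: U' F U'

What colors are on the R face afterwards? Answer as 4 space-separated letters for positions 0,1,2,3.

Answer: G O W R

Derivation:
After move 1 (U'): U=WWWW F=OOGG R=GGRR B=RRBB L=BBOO
After move 2 (F): F=GOGO U=WWOB R=WGWR D=RGYY L=BYOY
After move 3 (U'): U=WBWO F=BYGO R=GOWR B=WGBB L=RROY
Query: R face = GOWR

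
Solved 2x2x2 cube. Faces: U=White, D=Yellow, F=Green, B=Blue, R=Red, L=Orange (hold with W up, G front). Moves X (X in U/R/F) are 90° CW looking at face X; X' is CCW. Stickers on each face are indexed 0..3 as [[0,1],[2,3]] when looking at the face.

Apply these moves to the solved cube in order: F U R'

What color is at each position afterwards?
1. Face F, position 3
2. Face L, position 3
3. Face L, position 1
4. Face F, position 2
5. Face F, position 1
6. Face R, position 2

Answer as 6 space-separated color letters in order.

Answer: W Y G G W B

Derivation:
After move 1 (F): F=GGGG U=WWOO R=WRWR D=RRYY L=OYOY
After move 2 (U): U=OWOW F=WRGG R=BBWR B=OYBB L=GGOY
After move 3 (R'): R=BRBW U=OBOO F=WWGW D=RRYG B=YYRB
Query 1: F[3] = W
Query 2: L[3] = Y
Query 3: L[1] = G
Query 4: F[2] = G
Query 5: F[1] = W
Query 6: R[2] = B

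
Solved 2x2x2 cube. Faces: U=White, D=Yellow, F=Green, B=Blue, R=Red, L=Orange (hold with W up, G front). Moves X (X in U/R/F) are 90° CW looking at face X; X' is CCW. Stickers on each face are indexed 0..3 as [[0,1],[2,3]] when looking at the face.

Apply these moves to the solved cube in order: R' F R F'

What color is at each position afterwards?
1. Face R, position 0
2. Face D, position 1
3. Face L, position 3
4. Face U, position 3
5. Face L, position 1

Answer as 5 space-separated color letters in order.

Answer: Y G O R W

Derivation:
After move 1 (R'): R=RRRR U=WBWB F=GWGW D=YGYG B=YBYB
After move 2 (F): F=GGWW U=WBOO R=WRBR D=RRYG L=OYOG
After move 3 (R): R=BWRR U=WGOW F=GRWG D=RYYY B=OBBB
After move 4 (F'): F=RGGW U=WGBR R=YWRR D=YGYY L=OWOO
Query 1: R[0] = Y
Query 2: D[1] = G
Query 3: L[3] = O
Query 4: U[3] = R
Query 5: L[1] = W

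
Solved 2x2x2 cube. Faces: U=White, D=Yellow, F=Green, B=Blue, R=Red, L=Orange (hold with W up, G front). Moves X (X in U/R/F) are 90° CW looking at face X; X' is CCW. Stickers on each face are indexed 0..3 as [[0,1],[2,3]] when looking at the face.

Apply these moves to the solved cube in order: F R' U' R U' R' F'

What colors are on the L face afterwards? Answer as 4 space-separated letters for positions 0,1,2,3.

Answer: O W O B

Derivation:
After move 1 (F): F=GGGG U=WWOO R=WRWR D=RRYY L=OYOY
After move 2 (R'): R=RRWW U=WBOB F=GWGO D=RGYG B=YBRB
After move 3 (U'): U=BBWO F=OYGO R=GWWW B=RRRB L=YBOY
After move 4 (R): R=WGWW U=BYWO F=OGGG D=RRYR B=ORBB
After move 5 (U'): U=YOBW F=YBGG R=OGWW B=WGBB L=OROY
After move 6 (R'): R=GWOW U=YBBW F=YOGW D=RBYG B=RGRB
After move 7 (F'): F=OWYG U=YBGO R=BWRW D=RYYG L=OWOB
Query: L face = OWOB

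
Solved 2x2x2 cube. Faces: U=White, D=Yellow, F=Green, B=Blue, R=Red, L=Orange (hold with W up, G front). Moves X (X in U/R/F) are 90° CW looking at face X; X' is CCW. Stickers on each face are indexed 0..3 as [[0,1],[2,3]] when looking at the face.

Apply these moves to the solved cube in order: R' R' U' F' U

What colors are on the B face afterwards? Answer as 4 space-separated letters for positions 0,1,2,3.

Answer: G W G B

Derivation:
After move 1 (R'): R=RRRR U=WBWB F=GWGW D=YGYG B=YBYB
After move 2 (R'): R=RRRR U=WYWY F=GBGB D=YWYW B=GBGB
After move 3 (U'): U=YYWW F=OOGB R=GBRR B=RRGB L=GBOO
After move 4 (F'): F=OBOG U=YYGR R=WBYR D=BOYW L=GWOW
After move 5 (U): U=GYRY F=WBOG R=RRYR B=GWGB L=OBOW
Query: B face = GWGB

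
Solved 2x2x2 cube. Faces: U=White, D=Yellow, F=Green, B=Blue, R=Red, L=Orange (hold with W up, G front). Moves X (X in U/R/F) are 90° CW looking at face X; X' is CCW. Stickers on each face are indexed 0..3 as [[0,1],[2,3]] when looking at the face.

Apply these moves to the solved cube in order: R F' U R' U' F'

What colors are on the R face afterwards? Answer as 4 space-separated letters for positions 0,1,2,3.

Answer: R W O Y

Derivation:
After move 1 (R): R=RRRR U=WGWG F=GYGY D=YBYB B=WBWB
After move 2 (F'): F=YYGG U=WGRR R=BRYR D=OOYB L=OGOW
After move 3 (U): U=RWRG F=BRGG R=WBYR B=OGWB L=YYOW
After move 4 (R'): R=BRWY U=RWRO F=BWGG D=ORYG B=BGOB
After move 5 (U'): U=WORR F=YYGG R=BWWY B=BROB L=BGOW
After move 6 (F'): F=YGYG U=WOBW R=RWOY D=GWYG L=BROR
Query: R face = RWOY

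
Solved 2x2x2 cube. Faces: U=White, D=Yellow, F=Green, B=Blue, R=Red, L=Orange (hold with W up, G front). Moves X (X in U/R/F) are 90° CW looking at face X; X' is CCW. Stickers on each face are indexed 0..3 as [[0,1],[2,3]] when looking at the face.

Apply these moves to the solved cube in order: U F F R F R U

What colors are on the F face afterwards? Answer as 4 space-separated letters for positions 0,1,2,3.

Answer: R Y Y O

Derivation:
After move 1 (U): U=WWWW F=RRGG R=BBRR B=OOBB L=GGOO
After move 2 (F): F=GRGR U=WWOG R=WBWR D=RBYY L=GYOY
After move 3 (F): F=GGRR U=WWYY R=OBGR D=WWYY L=GROB
After move 4 (R): R=GORB U=WGYR F=GWRY D=WBYO B=YOWB
After move 5 (F): F=RGYW U=WGBR R=YORB D=RGYO L=GWOB
After move 6 (R): R=RYBO U=WGBW F=RGYO D=RWYY B=ROGB
After move 7 (U): U=BWWG F=RYYO R=ROBO B=GWGB L=RGOB
Query: F face = RYYO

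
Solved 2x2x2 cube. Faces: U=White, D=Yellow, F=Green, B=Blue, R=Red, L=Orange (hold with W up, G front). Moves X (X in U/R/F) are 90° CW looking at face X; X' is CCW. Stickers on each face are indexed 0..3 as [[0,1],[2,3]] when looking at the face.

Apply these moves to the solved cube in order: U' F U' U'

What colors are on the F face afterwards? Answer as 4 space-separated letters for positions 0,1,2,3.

Answer: R R G O

Derivation:
After move 1 (U'): U=WWWW F=OOGG R=GGRR B=RRBB L=BBOO
After move 2 (F): F=GOGO U=WWOB R=WGWR D=RGYY L=BYOY
After move 3 (U'): U=WBWO F=BYGO R=GOWR B=WGBB L=RROY
After move 4 (U'): U=BOWW F=RRGO R=BYWR B=GOBB L=WGOY
Query: F face = RRGO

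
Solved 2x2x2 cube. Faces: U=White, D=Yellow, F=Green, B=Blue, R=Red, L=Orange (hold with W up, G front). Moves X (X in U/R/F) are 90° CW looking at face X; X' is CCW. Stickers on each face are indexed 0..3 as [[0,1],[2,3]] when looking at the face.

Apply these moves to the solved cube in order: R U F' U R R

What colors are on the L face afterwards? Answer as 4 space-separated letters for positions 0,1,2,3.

After move 1 (R): R=RRRR U=WGWG F=GYGY D=YBYB B=WBWB
After move 2 (U): U=WWGG F=RRGY R=WBRR B=OOWB L=GYOO
After move 3 (F'): F=RYRG U=WWWR R=BBYR D=YOYB L=GGOG
After move 4 (U): U=WWRW F=BBRG R=OOYR B=GGWB L=RYOG
After move 5 (R): R=YORO U=WBRG F=BORB D=YWYG B=WGWB
After move 6 (R): R=RYOO U=WORB F=BWRG D=YWYW B=GGBB
Query: L face = RYOG

Answer: R Y O G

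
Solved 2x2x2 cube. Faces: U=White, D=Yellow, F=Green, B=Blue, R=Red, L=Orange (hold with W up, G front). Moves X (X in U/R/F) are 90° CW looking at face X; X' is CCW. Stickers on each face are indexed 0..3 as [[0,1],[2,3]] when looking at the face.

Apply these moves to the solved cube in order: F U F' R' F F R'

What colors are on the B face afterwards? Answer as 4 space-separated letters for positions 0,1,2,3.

Answer: G Y B B

Derivation:
After move 1 (F): F=GGGG U=WWOO R=WRWR D=RRYY L=OYOY
After move 2 (U): U=OWOW F=WRGG R=BBWR B=OYBB L=GGOY
After move 3 (F'): F=RGWG U=OWBW R=RBRR D=GYYY L=GWOO
After move 4 (R'): R=BRRR U=OBBO F=RWWW D=GGYG B=YYYB
After move 5 (F): F=WRWW U=OBOW R=BROR D=RBYG L=GGOG
After move 6 (F): F=WWWR U=OBGG R=ORWR D=OBYG L=GROB
After move 7 (R'): R=RROW U=OYGY F=WBWG D=OWYR B=GYBB
Query: B face = GYBB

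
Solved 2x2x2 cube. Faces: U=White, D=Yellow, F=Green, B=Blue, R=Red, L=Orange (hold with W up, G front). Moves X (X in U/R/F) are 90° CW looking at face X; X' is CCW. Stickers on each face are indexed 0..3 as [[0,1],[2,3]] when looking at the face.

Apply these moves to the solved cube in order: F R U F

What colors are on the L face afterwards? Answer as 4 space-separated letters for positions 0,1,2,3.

Answer: G R O B

Derivation:
After move 1 (F): F=GGGG U=WWOO R=WRWR D=RRYY L=OYOY
After move 2 (R): R=WWRR U=WGOG F=GRGY D=RBYB B=OBWB
After move 3 (U): U=OWGG F=WWGY R=OBRR B=OYWB L=GROY
After move 4 (F): F=GWYW U=OWYR R=GBGR D=ROYB L=GROB
Query: L face = GROB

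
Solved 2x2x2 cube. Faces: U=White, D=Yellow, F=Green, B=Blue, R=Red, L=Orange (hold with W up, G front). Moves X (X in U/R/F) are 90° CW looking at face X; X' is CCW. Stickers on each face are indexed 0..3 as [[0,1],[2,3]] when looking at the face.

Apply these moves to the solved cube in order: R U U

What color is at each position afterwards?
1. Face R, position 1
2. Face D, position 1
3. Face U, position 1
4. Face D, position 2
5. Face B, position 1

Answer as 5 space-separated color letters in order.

Answer: O B W Y Y

Derivation:
After move 1 (R): R=RRRR U=WGWG F=GYGY D=YBYB B=WBWB
After move 2 (U): U=WWGG F=RRGY R=WBRR B=OOWB L=GYOO
After move 3 (U): U=GWGW F=WBGY R=OORR B=GYWB L=RROO
Query 1: R[1] = O
Query 2: D[1] = B
Query 3: U[1] = W
Query 4: D[2] = Y
Query 5: B[1] = Y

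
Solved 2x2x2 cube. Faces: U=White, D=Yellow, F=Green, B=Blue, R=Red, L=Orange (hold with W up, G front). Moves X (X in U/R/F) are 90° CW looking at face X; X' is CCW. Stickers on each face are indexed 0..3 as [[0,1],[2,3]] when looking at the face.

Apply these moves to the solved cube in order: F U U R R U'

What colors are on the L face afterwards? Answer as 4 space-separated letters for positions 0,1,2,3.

After move 1 (F): F=GGGG U=WWOO R=WRWR D=RRYY L=OYOY
After move 2 (U): U=OWOW F=WRGG R=BBWR B=OYBB L=GGOY
After move 3 (U): U=OOWW F=BBGG R=OYWR B=GGBB L=WROY
After move 4 (R): R=WORY U=OBWG F=BRGY D=RBYG B=WGOB
After move 5 (R): R=RWYO U=ORWY F=BBGG D=ROYW B=GGBB
After move 6 (U'): U=RYOW F=WRGG R=BBYO B=RWBB L=GGOY
Query: L face = GGOY

Answer: G G O Y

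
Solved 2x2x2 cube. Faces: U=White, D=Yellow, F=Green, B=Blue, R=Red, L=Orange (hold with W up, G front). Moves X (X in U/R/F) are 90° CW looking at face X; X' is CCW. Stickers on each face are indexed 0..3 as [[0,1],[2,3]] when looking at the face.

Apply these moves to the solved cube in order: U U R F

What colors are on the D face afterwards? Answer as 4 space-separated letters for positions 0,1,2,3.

Answer: R R Y G

Derivation:
After move 1 (U): U=WWWW F=RRGG R=BBRR B=OOBB L=GGOO
After move 2 (U): U=WWWW F=BBGG R=OORR B=GGBB L=RROO
After move 3 (R): R=RORO U=WBWG F=BYGY D=YBYG B=WGWB
After move 4 (F): F=GBYY U=WBOR R=WOGO D=RRYG L=RYOB
Query: D face = RRYG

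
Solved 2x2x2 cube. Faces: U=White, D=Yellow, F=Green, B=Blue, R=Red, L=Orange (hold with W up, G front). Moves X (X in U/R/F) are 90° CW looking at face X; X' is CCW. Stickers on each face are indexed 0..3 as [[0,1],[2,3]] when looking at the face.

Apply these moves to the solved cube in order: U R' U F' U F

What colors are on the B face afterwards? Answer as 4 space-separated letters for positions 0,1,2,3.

After move 1 (U): U=WWWW F=RRGG R=BBRR B=OOBB L=GGOO
After move 2 (R'): R=BRBR U=WBWO F=RWGW D=YRYG B=YOYB
After move 3 (U): U=WWOB F=BRGW R=YOBR B=GGYB L=RWOO
After move 4 (F'): F=RWBG U=WWYB R=ROYR D=WOYG L=RBOO
After move 5 (U): U=YWBW F=ROBG R=GGYR B=RBYB L=RWOO
After move 6 (F): F=BRGO U=YWOW R=BGWR D=YGYG L=RWOO
Query: B face = RBYB

Answer: R B Y B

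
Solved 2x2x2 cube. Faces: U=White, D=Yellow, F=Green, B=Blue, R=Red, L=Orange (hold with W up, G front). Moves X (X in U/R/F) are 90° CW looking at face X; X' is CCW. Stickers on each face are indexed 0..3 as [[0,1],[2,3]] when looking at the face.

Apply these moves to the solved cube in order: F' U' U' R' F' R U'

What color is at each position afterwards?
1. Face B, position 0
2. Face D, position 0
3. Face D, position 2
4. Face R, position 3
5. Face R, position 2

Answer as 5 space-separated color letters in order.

Answer: O R Y R Y

Derivation:
After move 1 (F'): F=GGGG U=WWRR R=YRYR D=OOYY L=OWOW
After move 2 (U'): U=WRWR F=OWGG R=GGYR B=YRBB L=BBOW
After move 3 (U'): U=RRWW F=BBGG R=OWYR B=GGBB L=YROW
After move 4 (R'): R=WROY U=RBWG F=BRGW D=OBYG B=YGOB
After move 5 (F'): F=RWBG U=RBWO R=BROY D=RWYG L=YGOW
After move 6 (R): R=OBYR U=RWWG F=RWBG D=ROYY B=OGBB
After move 7 (U'): U=WGRW F=YGBG R=RWYR B=OBBB L=OGOW
Query 1: B[0] = O
Query 2: D[0] = R
Query 3: D[2] = Y
Query 4: R[3] = R
Query 5: R[2] = Y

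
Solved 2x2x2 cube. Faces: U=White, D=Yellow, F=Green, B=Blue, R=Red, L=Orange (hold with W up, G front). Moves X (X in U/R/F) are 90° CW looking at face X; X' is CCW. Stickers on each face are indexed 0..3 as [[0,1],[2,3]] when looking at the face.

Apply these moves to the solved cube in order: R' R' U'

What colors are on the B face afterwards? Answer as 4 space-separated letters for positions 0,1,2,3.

After move 1 (R'): R=RRRR U=WBWB F=GWGW D=YGYG B=YBYB
After move 2 (R'): R=RRRR U=WYWY F=GBGB D=YWYW B=GBGB
After move 3 (U'): U=YYWW F=OOGB R=GBRR B=RRGB L=GBOO
Query: B face = RRGB

Answer: R R G B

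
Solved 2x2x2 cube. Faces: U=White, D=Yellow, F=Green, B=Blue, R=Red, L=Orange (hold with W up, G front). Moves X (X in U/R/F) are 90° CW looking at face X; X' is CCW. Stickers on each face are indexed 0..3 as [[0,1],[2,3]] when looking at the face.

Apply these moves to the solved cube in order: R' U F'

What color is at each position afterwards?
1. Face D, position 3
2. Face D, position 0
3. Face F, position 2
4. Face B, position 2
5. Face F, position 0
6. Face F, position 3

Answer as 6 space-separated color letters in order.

After move 1 (R'): R=RRRR U=WBWB F=GWGW D=YGYG B=YBYB
After move 2 (U): U=WWBB F=RRGW R=YBRR B=OOYB L=GWOO
After move 3 (F'): F=RWRG U=WWYR R=GBYR D=WOYG L=GBOB
Query 1: D[3] = G
Query 2: D[0] = W
Query 3: F[2] = R
Query 4: B[2] = Y
Query 5: F[0] = R
Query 6: F[3] = G

Answer: G W R Y R G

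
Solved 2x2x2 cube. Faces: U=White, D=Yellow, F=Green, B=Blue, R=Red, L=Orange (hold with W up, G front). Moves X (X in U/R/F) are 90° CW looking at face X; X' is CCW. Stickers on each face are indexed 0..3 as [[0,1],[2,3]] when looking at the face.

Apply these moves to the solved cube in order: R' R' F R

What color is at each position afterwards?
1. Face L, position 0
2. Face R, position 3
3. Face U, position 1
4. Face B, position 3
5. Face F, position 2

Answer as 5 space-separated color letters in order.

Answer: O R G B B

Derivation:
After move 1 (R'): R=RRRR U=WBWB F=GWGW D=YGYG B=YBYB
After move 2 (R'): R=RRRR U=WYWY F=GBGB D=YWYW B=GBGB
After move 3 (F): F=GGBB U=WYOO R=WRYR D=RRYW L=OYOW
After move 4 (R): R=YWRR U=WGOB F=GRBW D=RGYG B=OBYB
Query 1: L[0] = O
Query 2: R[3] = R
Query 3: U[1] = G
Query 4: B[3] = B
Query 5: F[2] = B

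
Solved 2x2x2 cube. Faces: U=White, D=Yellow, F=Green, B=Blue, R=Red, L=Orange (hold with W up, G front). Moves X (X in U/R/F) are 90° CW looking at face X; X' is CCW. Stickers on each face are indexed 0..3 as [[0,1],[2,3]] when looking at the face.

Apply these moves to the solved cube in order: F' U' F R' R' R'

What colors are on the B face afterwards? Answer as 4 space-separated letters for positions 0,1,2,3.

Answer: B R R B

Derivation:
After move 1 (F'): F=GGGG U=WWRR R=YRYR D=OOYY L=OWOW
After move 2 (U'): U=WRWR F=OWGG R=GGYR B=YRBB L=BBOW
After move 3 (F): F=GOGW U=WRWB R=WGRR D=YGYY L=BOOO
After move 4 (R'): R=GRWR U=WBWY F=GRGB D=YOYW B=YRGB
After move 5 (R'): R=RRGW U=WGWY F=GBGY D=YRYB B=WROB
After move 6 (R'): R=RWRG U=WOWW F=GGGY D=YBYY B=BRRB
Query: B face = BRRB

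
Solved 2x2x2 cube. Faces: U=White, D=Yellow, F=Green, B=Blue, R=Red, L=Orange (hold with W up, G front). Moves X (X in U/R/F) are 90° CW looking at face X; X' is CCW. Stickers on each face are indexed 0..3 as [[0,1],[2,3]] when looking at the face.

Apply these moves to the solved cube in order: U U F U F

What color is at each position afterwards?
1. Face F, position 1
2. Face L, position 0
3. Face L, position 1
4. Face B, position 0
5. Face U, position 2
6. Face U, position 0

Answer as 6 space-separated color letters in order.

Answer: W G R R Y O

Derivation:
After move 1 (U): U=WWWW F=RRGG R=BBRR B=OOBB L=GGOO
After move 2 (U): U=WWWW F=BBGG R=OORR B=GGBB L=RROO
After move 3 (F): F=GBGB U=WWOR R=WOWR D=ROYY L=RYOY
After move 4 (U): U=OWRW F=WOGB R=GGWR B=RYBB L=GBOY
After move 5 (F): F=GWBO U=OWYB R=RGWR D=WGYY L=GROO
Query 1: F[1] = W
Query 2: L[0] = G
Query 3: L[1] = R
Query 4: B[0] = R
Query 5: U[2] = Y
Query 6: U[0] = O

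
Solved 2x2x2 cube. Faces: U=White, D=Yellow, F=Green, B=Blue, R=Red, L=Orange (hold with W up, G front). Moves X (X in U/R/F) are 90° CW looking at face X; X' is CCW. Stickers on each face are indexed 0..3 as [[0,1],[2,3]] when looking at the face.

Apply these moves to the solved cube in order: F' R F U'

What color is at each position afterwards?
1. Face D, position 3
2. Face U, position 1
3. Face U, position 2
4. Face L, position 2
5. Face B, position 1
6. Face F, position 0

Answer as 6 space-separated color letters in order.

Answer: B W W O Y O

Derivation:
After move 1 (F'): F=GGGG U=WWRR R=YRYR D=OOYY L=OWOW
After move 2 (R): R=YYRR U=WGRG F=GOGY D=OBYB B=RBWB
After move 3 (F): F=GGYO U=WGWW R=RYGR D=RYYB L=OOOB
After move 4 (U'): U=GWWW F=OOYO R=GGGR B=RYWB L=RBOB
Query 1: D[3] = B
Query 2: U[1] = W
Query 3: U[2] = W
Query 4: L[2] = O
Query 5: B[1] = Y
Query 6: F[0] = O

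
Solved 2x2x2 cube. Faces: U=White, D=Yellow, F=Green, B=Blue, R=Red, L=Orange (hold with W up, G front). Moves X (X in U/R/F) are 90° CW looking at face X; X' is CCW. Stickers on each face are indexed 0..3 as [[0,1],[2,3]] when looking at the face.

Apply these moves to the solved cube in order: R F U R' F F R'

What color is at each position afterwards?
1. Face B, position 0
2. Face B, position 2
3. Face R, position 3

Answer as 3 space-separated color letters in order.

Answer: Y O G

Derivation:
After move 1 (R): R=RRRR U=WGWG F=GYGY D=YBYB B=WBWB
After move 2 (F): F=GGYY U=WGOO R=WRGR D=RRYB L=OYOB
After move 3 (U): U=OWOG F=WRYY R=WBGR B=OYWB L=GGOB
After move 4 (R'): R=BRWG U=OWOO F=WWYG D=RRYY B=BYRB
After move 5 (F): F=YWGW U=OWBG R=OROG D=WBYY L=GROR
After move 6 (F): F=GYWW U=OWRR R=BRGG D=OOYY L=GWOB
After move 7 (R'): R=RGBG U=ORRB F=GWWR D=OYYW B=YYOB
Query 1: B[0] = Y
Query 2: B[2] = O
Query 3: R[3] = G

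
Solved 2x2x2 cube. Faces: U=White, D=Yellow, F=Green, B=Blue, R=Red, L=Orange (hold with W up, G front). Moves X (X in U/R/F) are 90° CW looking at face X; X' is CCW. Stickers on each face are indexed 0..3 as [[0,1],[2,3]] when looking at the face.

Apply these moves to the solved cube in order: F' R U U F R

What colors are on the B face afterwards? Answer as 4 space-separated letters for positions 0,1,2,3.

After move 1 (F'): F=GGGG U=WWRR R=YRYR D=OOYY L=OWOW
After move 2 (R): R=YYRR U=WGRG F=GOGY D=OBYB B=RBWB
After move 3 (U): U=RWGG F=YYGY R=RBRR B=OWWB L=GOOW
After move 4 (U): U=GRGW F=RBGY R=OWRR B=GOWB L=YYOW
After move 5 (F): F=GRYB U=GRWY R=GWWR D=ROYB L=YOOB
After move 6 (R): R=WGRW U=GRWB F=GOYB D=RWYG B=YORB
Query: B face = YORB

Answer: Y O R B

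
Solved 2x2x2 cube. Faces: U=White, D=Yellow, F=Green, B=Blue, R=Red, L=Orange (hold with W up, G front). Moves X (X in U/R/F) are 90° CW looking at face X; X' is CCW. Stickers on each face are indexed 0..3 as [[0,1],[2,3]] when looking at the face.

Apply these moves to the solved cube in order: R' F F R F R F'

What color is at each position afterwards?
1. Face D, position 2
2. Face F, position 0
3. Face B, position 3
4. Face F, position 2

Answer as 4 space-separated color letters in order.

After move 1 (R'): R=RRRR U=WBWB F=GWGW D=YGYG B=YBYB
After move 2 (F): F=GGWW U=WBOO R=WRBR D=RRYG L=OYOG
After move 3 (F): F=WGWG U=WBGY R=OROR D=BWYG L=OROR
After move 4 (R): R=OORR U=WGGG F=WWWG D=BYYY B=YBBB
After move 5 (F): F=WWGW U=WGRR R=GOGR D=ROYY L=OBOY
After move 6 (R): R=GGRO U=WWRW F=WOGY D=RBYY B=RBGB
After move 7 (F'): F=OYWG U=WWGR R=BGRO D=BYYY L=OWOR
Query 1: D[2] = Y
Query 2: F[0] = O
Query 3: B[3] = B
Query 4: F[2] = W

Answer: Y O B W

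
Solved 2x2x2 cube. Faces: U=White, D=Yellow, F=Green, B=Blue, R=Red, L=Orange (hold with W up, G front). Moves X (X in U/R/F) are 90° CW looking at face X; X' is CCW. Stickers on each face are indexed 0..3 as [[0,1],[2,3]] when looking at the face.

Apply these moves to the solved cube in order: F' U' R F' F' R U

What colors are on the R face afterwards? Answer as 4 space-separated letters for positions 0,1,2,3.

Answer: O R G G

Derivation:
After move 1 (F'): F=GGGG U=WWRR R=YRYR D=OOYY L=OWOW
After move 2 (U'): U=WRWR F=OWGG R=GGYR B=YRBB L=BBOW
After move 3 (R): R=YGRG U=WWWG F=OOGY D=OBYY B=RRRB
After move 4 (F'): F=OYOG U=WWYR R=BGOG D=BWYY L=BGOW
After move 5 (F'): F=YGOO U=WWBO R=WGBG D=GWYY L=BROY
After move 6 (R): R=BWGG U=WGBO F=YWOY D=GRYR B=ORWB
After move 7 (U): U=BWOG F=BWOY R=ORGG B=BRWB L=YWOY
Query: R face = ORGG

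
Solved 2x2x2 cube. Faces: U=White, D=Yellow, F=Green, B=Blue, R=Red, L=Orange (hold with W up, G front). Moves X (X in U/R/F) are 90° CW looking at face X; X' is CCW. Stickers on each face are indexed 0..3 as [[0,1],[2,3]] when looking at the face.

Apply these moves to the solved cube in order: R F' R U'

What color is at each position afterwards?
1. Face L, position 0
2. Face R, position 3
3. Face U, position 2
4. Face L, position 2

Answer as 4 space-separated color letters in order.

Answer: R R W O

Derivation:
After move 1 (R): R=RRRR U=WGWG F=GYGY D=YBYB B=WBWB
After move 2 (F'): F=YYGG U=WGRR R=BRYR D=OOYB L=OGOW
After move 3 (R): R=YBRR U=WYRG F=YOGB D=OWYW B=RBGB
After move 4 (U'): U=YGWR F=OGGB R=YORR B=YBGB L=RBOW
Query 1: L[0] = R
Query 2: R[3] = R
Query 3: U[2] = W
Query 4: L[2] = O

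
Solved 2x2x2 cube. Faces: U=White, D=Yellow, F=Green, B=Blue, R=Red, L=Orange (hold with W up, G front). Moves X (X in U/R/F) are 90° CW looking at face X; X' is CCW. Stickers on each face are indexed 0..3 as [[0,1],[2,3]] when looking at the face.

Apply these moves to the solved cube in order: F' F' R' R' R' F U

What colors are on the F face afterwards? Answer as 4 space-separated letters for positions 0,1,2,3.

Answer: Y O Y W

Derivation:
After move 1 (F'): F=GGGG U=WWRR R=YRYR D=OOYY L=OWOW
After move 2 (F'): F=GGGG U=WWYY R=OROR D=WWYY L=OROR
After move 3 (R'): R=RROO U=WBYB F=GWGY D=WGYG B=YBWB
After move 4 (R'): R=RORO U=WWYY F=GBGB D=WWYY B=GBGB
After move 5 (R'): R=OORR U=WGYG F=GWGY D=WBYB B=YBWB
After move 6 (F): F=GGYW U=WGRR R=YOGR D=ROYB L=OWOB
After move 7 (U): U=RWRG F=YOYW R=YBGR B=OWWB L=GGOB
Query: F face = YOYW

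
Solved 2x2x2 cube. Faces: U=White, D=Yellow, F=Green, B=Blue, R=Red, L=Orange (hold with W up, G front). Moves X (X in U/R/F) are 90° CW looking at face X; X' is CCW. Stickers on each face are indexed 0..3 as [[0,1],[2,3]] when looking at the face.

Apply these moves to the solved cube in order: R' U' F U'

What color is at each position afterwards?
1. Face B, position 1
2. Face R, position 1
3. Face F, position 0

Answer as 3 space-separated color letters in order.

After move 1 (R'): R=RRRR U=WBWB F=GWGW D=YGYG B=YBYB
After move 2 (U'): U=BBWW F=OOGW R=GWRR B=RRYB L=YBOO
After move 3 (F): F=GOWO U=BBOB R=WWWR D=RGYG L=YYOG
After move 4 (U'): U=BBBO F=YYWO R=GOWR B=WWYB L=RROG
Query 1: B[1] = W
Query 2: R[1] = O
Query 3: F[0] = Y

Answer: W O Y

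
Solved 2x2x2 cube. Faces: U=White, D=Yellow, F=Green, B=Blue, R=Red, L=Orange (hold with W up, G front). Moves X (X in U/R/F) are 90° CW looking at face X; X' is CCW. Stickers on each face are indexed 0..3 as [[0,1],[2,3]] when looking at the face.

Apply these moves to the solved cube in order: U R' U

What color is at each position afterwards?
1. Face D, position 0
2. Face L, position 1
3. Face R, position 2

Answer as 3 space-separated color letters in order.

After move 1 (U): U=WWWW F=RRGG R=BBRR B=OOBB L=GGOO
After move 2 (R'): R=BRBR U=WBWO F=RWGW D=YRYG B=YOYB
After move 3 (U): U=WWOB F=BRGW R=YOBR B=GGYB L=RWOO
Query 1: D[0] = Y
Query 2: L[1] = W
Query 3: R[2] = B

Answer: Y W B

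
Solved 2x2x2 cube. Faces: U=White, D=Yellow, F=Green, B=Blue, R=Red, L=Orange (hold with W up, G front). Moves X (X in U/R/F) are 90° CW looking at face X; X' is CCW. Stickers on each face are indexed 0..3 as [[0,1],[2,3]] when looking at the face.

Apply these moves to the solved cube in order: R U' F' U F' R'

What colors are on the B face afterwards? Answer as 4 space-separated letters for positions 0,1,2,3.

After move 1 (R): R=RRRR U=WGWG F=GYGY D=YBYB B=WBWB
After move 2 (U'): U=GGWW F=OOGY R=GYRR B=RRWB L=WBOO
After move 3 (F'): F=OYOG U=GGGR R=BYYR D=BOYB L=WWOW
After move 4 (U): U=GGRG F=BYOG R=RRYR B=WWWB L=OYOW
After move 5 (F'): F=YGBO U=GGRY R=ORBR D=YWYB L=OGOR
After move 6 (R'): R=RROB U=GWRW F=YGBY D=YGYO B=BWWB
Query: B face = BWWB

Answer: B W W B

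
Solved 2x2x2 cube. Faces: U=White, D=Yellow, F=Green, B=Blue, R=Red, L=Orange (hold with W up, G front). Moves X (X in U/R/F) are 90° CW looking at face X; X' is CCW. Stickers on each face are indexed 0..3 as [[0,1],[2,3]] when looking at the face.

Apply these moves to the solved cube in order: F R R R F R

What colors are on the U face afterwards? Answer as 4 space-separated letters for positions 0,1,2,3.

After move 1 (F): F=GGGG U=WWOO R=WRWR D=RRYY L=OYOY
After move 2 (R): R=WWRR U=WGOG F=GRGY D=RBYB B=OBWB
After move 3 (R): R=RWRW U=WROY F=GBGB D=RWYO B=GBGB
After move 4 (R): R=RRWW U=WBOB F=GWGO D=RGYG B=YBRB
After move 5 (F): F=GGOW U=WBYY R=ORBW D=WRYG L=OROG
After move 6 (R): R=BOWR U=WGYW F=GROG D=WRYY B=YBBB
Query: U face = WGYW

Answer: W G Y W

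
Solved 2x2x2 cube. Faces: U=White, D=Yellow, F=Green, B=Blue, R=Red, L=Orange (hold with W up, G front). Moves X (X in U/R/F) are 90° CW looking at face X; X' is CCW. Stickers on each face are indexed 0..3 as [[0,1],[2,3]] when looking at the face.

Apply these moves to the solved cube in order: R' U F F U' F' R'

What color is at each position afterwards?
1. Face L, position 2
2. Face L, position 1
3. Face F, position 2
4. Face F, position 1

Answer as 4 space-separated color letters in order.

Answer: O G G Y

Derivation:
After move 1 (R'): R=RRRR U=WBWB F=GWGW D=YGYG B=YBYB
After move 2 (U): U=WWBB F=RRGW R=YBRR B=OOYB L=GWOO
After move 3 (F): F=GRWR U=WWOW R=BBBR D=RYYG L=GYOG
After move 4 (F): F=WGRR U=WWGY R=OBWR D=BBYG L=GROY
After move 5 (U'): U=WYWG F=GRRR R=WGWR B=OBYB L=OOOY
After move 6 (F'): F=RRGR U=WYWW R=BGBR D=OYYG L=OGOW
After move 7 (R'): R=GRBB U=WYWO F=RYGW D=ORYR B=GBYB
Query 1: L[2] = O
Query 2: L[1] = G
Query 3: F[2] = G
Query 4: F[1] = Y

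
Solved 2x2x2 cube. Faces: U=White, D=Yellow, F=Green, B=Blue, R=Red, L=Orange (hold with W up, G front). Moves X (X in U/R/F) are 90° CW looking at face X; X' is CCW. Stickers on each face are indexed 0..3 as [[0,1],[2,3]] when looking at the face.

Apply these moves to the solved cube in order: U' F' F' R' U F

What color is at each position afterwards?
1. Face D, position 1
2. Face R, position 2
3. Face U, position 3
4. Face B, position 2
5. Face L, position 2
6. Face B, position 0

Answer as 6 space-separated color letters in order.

Answer: Y B W W O B

Derivation:
After move 1 (U'): U=WWWW F=OOGG R=GGRR B=RRBB L=BBOO
After move 2 (F'): F=OGOG U=WWGR R=YGYR D=BOYY L=BWOW
After move 3 (F'): F=GGOO U=WWYY R=OGBR D=WWYY L=BROG
After move 4 (R'): R=GROB U=WBYR F=GWOY D=WGYO B=YRWB
After move 5 (U): U=YWRB F=GROY R=YROB B=BRWB L=GWOG
After move 6 (F): F=OGYR U=YWGW R=RRBB D=OYYO L=GWOG
Query 1: D[1] = Y
Query 2: R[2] = B
Query 3: U[3] = W
Query 4: B[2] = W
Query 5: L[2] = O
Query 6: B[0] = B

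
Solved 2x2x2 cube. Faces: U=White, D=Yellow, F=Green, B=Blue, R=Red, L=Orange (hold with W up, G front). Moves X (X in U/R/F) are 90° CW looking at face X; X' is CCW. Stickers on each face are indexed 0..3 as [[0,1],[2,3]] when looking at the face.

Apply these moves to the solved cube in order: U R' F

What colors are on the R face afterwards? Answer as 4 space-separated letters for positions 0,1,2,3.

After move 1 (U): U=WWWW F=RRGG R=BBRR B=OOBB L=GGOO
After move 2 (R'): R=BRBR U=WBWO F=RWGW D=YRYG B=YOYB
After move 3 (F): F=GRWW U=WBOG R=WROR D=BBYG L=GYOR
Query: R face = WROR

Answer: W R O R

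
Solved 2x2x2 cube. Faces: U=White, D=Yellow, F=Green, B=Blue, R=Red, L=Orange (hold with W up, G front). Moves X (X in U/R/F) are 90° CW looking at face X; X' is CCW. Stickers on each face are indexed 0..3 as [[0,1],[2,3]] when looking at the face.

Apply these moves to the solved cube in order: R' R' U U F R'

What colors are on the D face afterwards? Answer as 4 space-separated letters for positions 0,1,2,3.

Answer: R G Y B

Derivation:
After move 1 (R'): R=RRRR U=WBWB F=GWGW D=YGYG B=YBYB
After move 2 (R'): R=RRRR U=WYWY F=GBGB D=YWYW B=GBGB
After move 3 (U): U=WWYY F=RRGB R=GBRR B=OOGB L=GBOO
After move 4 (U): U=YWYW F=GBGB R=OORR B=GBGB L=RROO
After move 5 (F): F=GGBB U=YWOR R=YOWR D=ROYW L=RYOW
After move 6 (R'): R=ORYW U=YGOG F=GWBR D=RGYB B=WBOB
Query: D face = RGYB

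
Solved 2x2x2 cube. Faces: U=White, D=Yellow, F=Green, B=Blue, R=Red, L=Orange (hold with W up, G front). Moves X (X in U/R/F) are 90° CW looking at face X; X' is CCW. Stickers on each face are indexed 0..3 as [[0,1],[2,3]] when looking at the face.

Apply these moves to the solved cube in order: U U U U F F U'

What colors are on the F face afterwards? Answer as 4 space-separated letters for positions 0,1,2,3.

After move 1 (U): U=WWWW F=RRGG R=BBRR B=OOBB L=GGOO
After move 2 (U): U=WWWW F=BBGG R=OORR B=GGBB L=RROO
After move 3 (U): U=WWWW F=OOGG R=GGRR B=RRBB L=BBOO
After move 4 (U): U=WWWW F=GGGG R=RRRR B=BBBB L=OOOO
After move 5 (F): F=GGGG U=WWOO R=WRWR D=RRYY L=OYOY
After move 6 (F): F=GGGG U=WWYY R=OROR D=WWYY L=OROR
After move 7 (U'): U=WYWY F=ORGG R=GGOR B=ORBB L=BBOR
Query: F face = ORGG

Answer: O R G G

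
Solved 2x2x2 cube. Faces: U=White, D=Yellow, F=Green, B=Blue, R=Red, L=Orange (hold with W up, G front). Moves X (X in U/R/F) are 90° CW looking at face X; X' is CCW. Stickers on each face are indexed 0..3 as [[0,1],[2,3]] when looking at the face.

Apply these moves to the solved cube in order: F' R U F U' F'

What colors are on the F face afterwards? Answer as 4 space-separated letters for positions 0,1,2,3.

Answer: O Y G Y

Derivation:
After move 1 (F'): F=GGGG U=WWRR R=YRYR D=OOYY L=OWOW
After move 2 (R): R=YYRR U=WGRG F=GOGY D=OBYB B=RBWB
After move 3 (U): U=RWGG F=YYGY R=RBRR B=OWWB L=GOOW
After move 4 (F): F=GYYY U=RWWO R=GBGR D=RRYB L=GOOB
After move 5 (U'): U=WORW F=GOYY R=GYGR B=GBWB L=OWOB
After move 6 (F'): F=OYGY U=WOGG R=RYRR D=WBYB L=OWOR
Query: F face = OYGY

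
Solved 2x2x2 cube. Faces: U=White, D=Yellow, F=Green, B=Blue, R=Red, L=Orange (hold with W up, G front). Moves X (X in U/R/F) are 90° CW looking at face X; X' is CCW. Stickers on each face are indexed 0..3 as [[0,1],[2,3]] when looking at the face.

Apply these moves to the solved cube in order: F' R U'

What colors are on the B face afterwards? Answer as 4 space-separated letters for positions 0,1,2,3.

After move 1 (F'): F=GGGG U=WWRR R=YRYR D=OOYY L=OWOW
After move 2 (R): R=YYRR U=WGRG F=GOGY D=OBYB B=RBWB
After move 3 (U'): U=GGWR F=OWGY R=GORR B=YYWB L=RBOW
Query: B face = YYWB

Answer: Y Y W B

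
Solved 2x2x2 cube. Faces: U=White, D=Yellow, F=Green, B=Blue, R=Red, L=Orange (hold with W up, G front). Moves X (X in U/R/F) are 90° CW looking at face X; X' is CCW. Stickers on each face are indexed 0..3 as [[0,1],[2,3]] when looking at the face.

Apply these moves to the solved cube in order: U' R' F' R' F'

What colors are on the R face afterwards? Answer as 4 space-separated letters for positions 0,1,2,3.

Answer: W R B Y

Derivation:
After move 1 (U'): U=WWWW F=OOGG R=GGRR B=RRBB L=BBOO
After move 2 (R'): R=GRGR U=WBWR F=OWGW D=YOYG B=YRYB
After move 3 (F'): F=WWOG U=WBGG R=ORYR D=BOYG L=BROW
After move 4 (R'): R=RROY U=WYGY F=WBOG D=BWYG B=GROB
After move 5 (F'): F=BGWO U=WYRO R=WRBY D=RWYG L=BYOG
Query: R face = WRBY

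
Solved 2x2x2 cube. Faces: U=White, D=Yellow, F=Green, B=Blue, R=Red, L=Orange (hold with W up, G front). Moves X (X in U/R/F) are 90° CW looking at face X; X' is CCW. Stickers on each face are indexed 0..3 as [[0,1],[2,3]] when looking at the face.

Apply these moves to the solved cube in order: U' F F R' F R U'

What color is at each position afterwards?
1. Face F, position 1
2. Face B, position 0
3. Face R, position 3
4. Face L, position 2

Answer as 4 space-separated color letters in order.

Answer: W R R O

Derivation:
After move 1 (U'): U=WWWW F=OOGG R=GGRR B=RRBB L=BBOO
After move 2 (F): F=GOGO U=WWOB R=WGWR D=RGYY L=BYOY
After move 3 (F): F=GGOO U=WWYY R=OGBR D=WWYY L=BROG
After move 4 (R'): R=GROB U=WBYR F=GWOY D=WGYO B=YRWB
After move 5 (F): F=OGYW U=WBGR R=YRRB D=OGYO L=BWOG
After move 6 (R): R=RYBR U=WGGW F=OGYO D=OWYY B=RRBB
After move 7 (U'): U=GWWG F=BWYO R=OGBR B=RYBB L=RROG
Query 1: F[1] = W
Query 2: B[0] = R
Query 3: R[3] = R
Query 4: L[2] = O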